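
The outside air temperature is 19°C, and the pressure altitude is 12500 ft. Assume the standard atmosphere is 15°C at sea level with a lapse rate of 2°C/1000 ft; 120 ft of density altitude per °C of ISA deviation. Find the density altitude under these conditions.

ISA temperature at 12500 ft = 15 − 2 × (12500/1000) = -10°C.
ISA deviation = 19 − (-10) = +29°C.
Density altitude = 12500 + 120 × (29) = 12500 + (+3480) = 15980 ft.

15980 ft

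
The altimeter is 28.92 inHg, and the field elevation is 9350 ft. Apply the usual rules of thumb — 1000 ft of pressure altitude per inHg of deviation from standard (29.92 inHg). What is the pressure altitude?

10350 ft

Pressure correction = (29.92 − 28.92) × 1000 = +1000 ft.
Pressure altitude = 9350 + (+1000) = 10350 ft.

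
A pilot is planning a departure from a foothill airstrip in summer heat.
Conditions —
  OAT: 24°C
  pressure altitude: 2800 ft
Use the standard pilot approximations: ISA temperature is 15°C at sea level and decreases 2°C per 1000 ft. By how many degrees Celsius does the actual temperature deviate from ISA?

ISA+14.6°C

ISA temperature at 2800 ft = 15 − 2 × (2800/1000) = 9.4°C.
Deviation = OAT − ISA = 24 − 9.4 = +14.6°C.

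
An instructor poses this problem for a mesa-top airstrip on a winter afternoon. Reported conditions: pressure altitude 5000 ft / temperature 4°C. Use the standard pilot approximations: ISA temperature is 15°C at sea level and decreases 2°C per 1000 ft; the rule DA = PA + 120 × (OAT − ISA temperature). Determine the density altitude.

ISA temperature at 5000 ft = 15 − 2 × (5000/1000) = 5°C.
ISA deviation = 4 − 5 = -1°C.
Density altitude = 5000 + 120 × (-1) = 5000 + (-120) = 4880 ft.

4880 ft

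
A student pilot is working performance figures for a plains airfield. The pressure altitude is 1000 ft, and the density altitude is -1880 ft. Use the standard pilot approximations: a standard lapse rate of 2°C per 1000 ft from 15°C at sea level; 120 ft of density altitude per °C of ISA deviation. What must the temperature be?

Density altitude − pressure altitude = -1880 − 1000 = -2880 ft.
At 120 ft/°C that is an ISA deviation of -2880/120 = -24°C.
ISA temperature at 1000 ft = 15 − 2 × (1000/1000) = 13°C.
OAT = ISA + deviation = 13 + (-24) = -11°C.

-11°C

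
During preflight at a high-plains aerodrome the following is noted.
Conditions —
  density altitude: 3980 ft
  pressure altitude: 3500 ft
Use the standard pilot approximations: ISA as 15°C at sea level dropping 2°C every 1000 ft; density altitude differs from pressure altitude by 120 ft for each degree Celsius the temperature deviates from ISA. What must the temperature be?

12°C

Density altitude − pressure altitude = 3980 − 3500 = +480 ft.
At 120 ft/°C that is an ISA deviation of 480/120 = +4°C.
ISA temperature at 3500 ft = 15 − 2 × (3500/1000) = 8°C.
OAT = ISA + deviation = 8 + (+4) = 12°C.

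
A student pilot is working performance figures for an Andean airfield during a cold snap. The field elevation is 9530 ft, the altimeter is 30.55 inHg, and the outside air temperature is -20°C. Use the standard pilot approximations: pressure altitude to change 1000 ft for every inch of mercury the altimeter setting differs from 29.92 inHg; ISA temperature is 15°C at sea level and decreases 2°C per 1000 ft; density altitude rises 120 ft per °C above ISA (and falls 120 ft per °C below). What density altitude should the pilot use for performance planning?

6836 ft

Pressure altitude = 9530 + (29.92 − 30.55) × 1000 = 9530 + (-630) = 8900 ft.
ISA temperature at 8900 ft = 15 − 2 × (8900/1000) = -2.8°C.
ISA deviation = -20 − (-2.8) = -17.2°C.
Density altitude = 8900 + 120 × (-17.2) = 6836 ft.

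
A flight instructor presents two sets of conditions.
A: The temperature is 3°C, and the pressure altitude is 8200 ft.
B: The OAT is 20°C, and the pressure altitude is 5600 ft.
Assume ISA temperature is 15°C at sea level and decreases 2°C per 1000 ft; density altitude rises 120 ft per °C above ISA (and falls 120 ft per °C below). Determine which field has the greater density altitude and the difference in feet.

A by 1184 ft

A: ISA temp = -1.4°C, deviation +4.4°C, DA = 8200 + 120 × 4.4 = 8728 ft.
B: ISA temp = 3.8°C, deviation +16.2°C, DA = 5600 + 120 × 16.2 = 7544 ft.
A is higher by 8728 − 7544 = 1184 ft.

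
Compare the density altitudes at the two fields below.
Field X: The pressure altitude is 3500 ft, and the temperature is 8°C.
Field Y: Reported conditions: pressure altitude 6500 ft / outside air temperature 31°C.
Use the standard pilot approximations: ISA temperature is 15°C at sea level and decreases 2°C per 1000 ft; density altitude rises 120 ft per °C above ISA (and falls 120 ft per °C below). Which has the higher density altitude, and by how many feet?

Field X: ISA temp = 8°C, deviation 0°C, DA = 3500 + 120 × 0 = 3500 ft.
Field Y: ISA temp = 2°C, deviation +29°C, DA = 6500 + 120 × 29 = 9980 ft.
Field Y is higher by 9980 − 3500 = 6480 ft.

Field Y by 6480 ft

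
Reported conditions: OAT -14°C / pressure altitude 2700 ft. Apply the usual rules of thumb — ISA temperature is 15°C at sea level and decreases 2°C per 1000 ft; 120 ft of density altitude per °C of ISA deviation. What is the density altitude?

-132 ft

ISA temperature at 2700 ft = 15 − 2 × (2700/1000) = 9.6°C.
ISA deviation = -14 − 9.6 = -23.6°C.
Density altitude = 2700 + 120 × (-23.6) = 2700 + (-2832) = -132 ft.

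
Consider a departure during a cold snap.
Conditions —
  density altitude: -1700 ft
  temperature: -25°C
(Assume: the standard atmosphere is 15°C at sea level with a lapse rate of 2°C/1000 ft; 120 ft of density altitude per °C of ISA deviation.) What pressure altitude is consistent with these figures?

2500 ft

DA = PA + 120 × (OAT − (15 − 2·PA/1000)) = PA + 120·OAT − 1800 + 0.24·PA = 1.24·PA + 120·OAT − 1800.
So 1.24·PA = -1700 − 120 × (-25) + 1800 = 3100.
PA = 3100 / 1.24 = 2500 ft.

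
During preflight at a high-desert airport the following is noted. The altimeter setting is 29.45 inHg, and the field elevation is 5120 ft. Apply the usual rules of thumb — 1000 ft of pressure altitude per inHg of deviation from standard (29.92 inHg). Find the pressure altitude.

5590 ft

Pressure correction = (29.92 − 29.45) × 1000 = +470 ft.
Pressure altitude = 5120 + (+470) = 5590 ft.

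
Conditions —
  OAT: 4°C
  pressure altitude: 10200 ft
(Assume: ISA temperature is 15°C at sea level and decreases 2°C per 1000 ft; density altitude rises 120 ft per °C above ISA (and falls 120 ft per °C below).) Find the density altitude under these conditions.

11328 ft

ISA temperature at 10200 ft = 15 − 2 × (10200/1000) = -5.4°C.
ISA deviation = 4 − (-5.4) = +9.4°C.
Density altitude = 10200 + 120 × (9.4) = 10200 + (+1128) = 11328 ft.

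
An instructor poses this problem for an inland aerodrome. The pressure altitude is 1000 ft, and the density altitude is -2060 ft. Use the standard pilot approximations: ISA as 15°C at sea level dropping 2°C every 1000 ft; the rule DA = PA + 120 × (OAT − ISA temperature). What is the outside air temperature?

Density altitude − pressure altitude = -2060 − 1000 = -3060 ft.
At 120 ft/°C that is an ISA deviation of -3060/120 = -25.5°C.
ISA temperature at 1000 ft = 15 − 2 × (1000/1000) = 13°C.
OAT = ISA + deviation = 13 + (-25.5) = -12.5°C.

-12.5°C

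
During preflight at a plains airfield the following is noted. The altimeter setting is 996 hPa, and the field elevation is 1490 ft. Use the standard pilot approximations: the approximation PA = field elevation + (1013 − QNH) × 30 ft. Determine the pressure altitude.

2000 ft

Pressure correction = (1013 − 996) × 30 = +510 ft.
Pressure altitude = 1490 + (+510) = 2000 ft.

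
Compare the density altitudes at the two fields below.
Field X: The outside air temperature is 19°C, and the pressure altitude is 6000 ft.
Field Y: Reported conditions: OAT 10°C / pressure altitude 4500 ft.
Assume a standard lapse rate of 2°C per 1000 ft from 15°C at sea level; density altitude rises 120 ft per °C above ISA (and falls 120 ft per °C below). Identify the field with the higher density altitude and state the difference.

Field X: ISA temp = 3°C, deviation +16°C, DA = 6000 + 120 × 16 = 7920 ft.
Field Y: ISA temp = 6°C, deviation +4°C, DA = 4500 + 120 × 4 = 4980 ft.
Field X is higher by 7920 − 4980 = 2940 ft.

Field X by 2940 ft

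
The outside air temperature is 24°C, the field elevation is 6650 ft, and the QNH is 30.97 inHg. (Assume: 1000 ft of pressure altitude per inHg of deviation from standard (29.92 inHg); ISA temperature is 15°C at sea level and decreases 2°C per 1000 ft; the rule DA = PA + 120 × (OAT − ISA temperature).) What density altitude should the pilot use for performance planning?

Pressure altitude = 6650 + (29.92 − 30.97) × 1000 = 6650 + (-1050) = 5600 ft.
ISA temperature at 5600 ft = 15 − 2 × (5600/1000) = 3.8°C.
ISA deviation = 24 − 3.8 = +20.2°C.
Density altitude = 5600 + 120 × (20.2) = 8024 ft.

8024 ft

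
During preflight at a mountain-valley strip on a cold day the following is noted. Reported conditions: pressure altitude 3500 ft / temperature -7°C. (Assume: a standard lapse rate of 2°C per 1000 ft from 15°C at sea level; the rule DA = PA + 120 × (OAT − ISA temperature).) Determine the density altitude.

1700 ft

ISA temperature at 3500 ft = 15 − 2 × (3500/1000) = 8°C.
ISA deviation = -7 − 8 = -15°C.
Density altitude = 3500 + 120 × (-15) = 3500 + (-1800) = 1700 ft.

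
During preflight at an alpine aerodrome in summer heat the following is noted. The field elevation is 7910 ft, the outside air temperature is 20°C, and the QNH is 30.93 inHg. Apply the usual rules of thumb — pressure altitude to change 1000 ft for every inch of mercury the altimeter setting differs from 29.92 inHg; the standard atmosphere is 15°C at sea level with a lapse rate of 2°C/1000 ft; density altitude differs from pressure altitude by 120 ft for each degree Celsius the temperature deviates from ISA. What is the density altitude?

9156 ft

Pressure altitude = 7910 + (29.92 − 30.93) × 1000 = 7910 + (-1010) = 6900 ft.
ISA temperature at 6900 ft = 15 − 2 × (6900/1000) = 1.2°C.
ISA deviation = 20 − 1.2 = +18.8°C.
Density altitude = 6900 + 120 × (18.8) = 9156 ft.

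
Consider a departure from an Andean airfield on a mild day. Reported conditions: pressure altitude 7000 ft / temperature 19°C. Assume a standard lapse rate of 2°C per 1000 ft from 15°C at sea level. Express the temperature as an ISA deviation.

ISA temperature at 7000 ft = 15 − 2 × (7000/1000) = 1°C.
Deviation = OAT − ISA = 19 − 1 = +18°C.

ISA+18°C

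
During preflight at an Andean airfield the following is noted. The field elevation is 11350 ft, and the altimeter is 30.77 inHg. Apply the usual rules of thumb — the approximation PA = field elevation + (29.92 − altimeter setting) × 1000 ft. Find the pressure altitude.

10500 ft

Pressure correction = (29.92 − 30.77) × 1000 = -850 ft.
Pressure altitude = 11350 + (-850) = 10500 ft.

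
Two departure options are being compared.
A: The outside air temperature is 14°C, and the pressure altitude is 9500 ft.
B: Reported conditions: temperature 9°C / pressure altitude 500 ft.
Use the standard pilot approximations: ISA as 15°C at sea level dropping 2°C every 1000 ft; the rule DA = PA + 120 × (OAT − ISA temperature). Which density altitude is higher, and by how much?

A: ISA temp = -4°C, deviation +18°C, DA = 9500 + 120 × 18 = 11660 ft.
B: ISA temp = 14°C, deviation -5°C, DA = 500 + 120 × (-5) = -100 ft.
A is higher by 11660 − (-100) = 11760 ft.

A by 11760 ft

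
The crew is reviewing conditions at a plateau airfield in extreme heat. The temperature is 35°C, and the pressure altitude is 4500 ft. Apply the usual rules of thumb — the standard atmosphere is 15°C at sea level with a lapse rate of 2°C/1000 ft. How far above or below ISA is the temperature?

ISA+29°C

ISA temperature at 4500 ft = 15 − 2 × (4500/1000) = 6°C.
Deviation = OAT − ISA = 35 − 6 = +29°C.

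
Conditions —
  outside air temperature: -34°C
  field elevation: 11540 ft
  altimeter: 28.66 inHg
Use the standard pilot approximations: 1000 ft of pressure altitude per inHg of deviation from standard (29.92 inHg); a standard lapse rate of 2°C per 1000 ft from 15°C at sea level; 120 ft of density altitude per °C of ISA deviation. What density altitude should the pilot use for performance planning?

Pressure altitude = 11540 + (29.92 − 28.66) × 1000 = 11540 + (+1260) = 12800 ft.
ISA temperature at 12800 ft = 15 − 2 × (12800/1000) = -10.6°C.
ISA deviation = -34 − (-10.6) = -23.4°C.
Density altitude = 12800 + 120 × (-23.4) = 9992 ft.

9992 ft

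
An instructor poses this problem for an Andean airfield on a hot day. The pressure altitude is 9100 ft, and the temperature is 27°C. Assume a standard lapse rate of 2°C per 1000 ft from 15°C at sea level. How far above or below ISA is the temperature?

ISA temperature at 9100 ft = 15 − 2 × (9100/1000) = -3.2°C.
Deviation = OAT − ISA = 27 − (-3.2) = +30.2°C.

ISA+30.2°C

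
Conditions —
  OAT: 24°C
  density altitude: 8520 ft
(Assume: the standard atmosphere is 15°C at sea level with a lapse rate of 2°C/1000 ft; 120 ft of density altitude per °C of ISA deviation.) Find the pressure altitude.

6000 ft

DA = PA + 120 × (OAT − (15 − 2·PA/1000)) = PA + 120·OAT − 1800 + 0.24·PA = 1.24·PA + 120·OAT − 1800.
So 1.24·PA = 8520 − 120 × 24 + 1800 = 7440.
PA = 7440 / 1.24 = 6000 ft.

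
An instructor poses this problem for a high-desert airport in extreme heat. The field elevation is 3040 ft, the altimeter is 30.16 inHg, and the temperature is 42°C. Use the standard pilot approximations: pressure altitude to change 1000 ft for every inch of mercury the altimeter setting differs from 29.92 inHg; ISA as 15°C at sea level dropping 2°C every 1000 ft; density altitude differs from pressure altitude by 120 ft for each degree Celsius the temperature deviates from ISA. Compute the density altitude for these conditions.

Pressure altitude = 3040 + (29.92 − 30.16) × 1000 = 3040 + (-240) = 2800 ft.
ISA temperature at 2800 ft = 15 − 2 × (2800/1000) = 9.4°C.
ISA deviation = 42 − 9.4 = +32.6°C.
Density altitude = 2800 + 120 × (32.6) = 6712 ft.

6712 ft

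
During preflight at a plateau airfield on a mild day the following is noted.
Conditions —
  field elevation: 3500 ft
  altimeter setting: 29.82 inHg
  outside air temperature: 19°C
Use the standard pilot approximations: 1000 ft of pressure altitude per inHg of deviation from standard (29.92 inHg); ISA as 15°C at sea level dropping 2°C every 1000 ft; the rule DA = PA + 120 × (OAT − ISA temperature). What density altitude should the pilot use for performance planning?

4944 ft

Pressure altitude = 3500 + (29.92 − 29.82) × 1000 = 3500 + (+100) = 3600 ft.
ISA temperature at 3600 ft = 15 − 2 × (3600/1000) = 7.8°C.
ISA deviation = 19 − 7.8 = +11.2°C.
Density altitude = 3600 + 120 × (11.2) = 4944 ft.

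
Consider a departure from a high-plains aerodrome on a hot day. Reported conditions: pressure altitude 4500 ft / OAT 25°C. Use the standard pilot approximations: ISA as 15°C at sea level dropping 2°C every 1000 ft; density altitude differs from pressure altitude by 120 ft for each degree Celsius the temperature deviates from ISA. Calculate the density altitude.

6780 ft

ISA temperature at 4500 ft = 15 − 2 × (4500/1000) = 6°C.
ISA deviation = 25 − 6 = +19°C.
Density altitude = 4500 + 120 × (19) = 4500 + (+2280) = 6780 ft.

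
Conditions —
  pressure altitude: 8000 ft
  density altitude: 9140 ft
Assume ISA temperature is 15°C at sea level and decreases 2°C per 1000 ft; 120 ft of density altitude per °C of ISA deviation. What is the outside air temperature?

Density altitude − pressure altitude = 9140 − 8000 = +1140 ft.
At 120 ft/°C that is an ISA deviation of 1140/120 = +9.5°C.
ISA temperature at 8000 ft = 15 − 2 × (8000/1000) = -1°C.
OAT = ISA + deviation = -1 + (+9.5) = 8.5°C.

8.5°C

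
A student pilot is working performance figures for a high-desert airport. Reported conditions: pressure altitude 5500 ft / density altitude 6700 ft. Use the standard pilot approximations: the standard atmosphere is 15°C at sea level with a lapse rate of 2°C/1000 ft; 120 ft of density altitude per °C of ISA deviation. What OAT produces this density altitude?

14°C

Density altitude − pressure altitude = 6700 − 5500 = +1200 ft.
At 120 ft/°C that is an ISA deviation of 1200/120 = +10°C.
ISA temperature at 5500 ft = 15 − 2 × (5500/1000) = 4°C.
OAT = ISA + deviation = 4 + (+10) = 14°C.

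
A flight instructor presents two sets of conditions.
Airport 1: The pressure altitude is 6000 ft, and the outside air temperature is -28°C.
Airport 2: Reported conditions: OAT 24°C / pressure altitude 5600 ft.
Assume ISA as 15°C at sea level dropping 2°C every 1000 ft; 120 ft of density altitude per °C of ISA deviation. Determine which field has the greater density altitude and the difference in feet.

Airport 2 by 5744 ft

Airport 1: ISA temp = 3°C, deviation -31°C, DA = 6000 + 120 × (-31) = 2280 ft.
Airport 2: ISA temp = 3.8°C, deviation +20.2°C, DA = 5600 + 120 × 20.2 = 8024 ft.
Airport 2 is higher by 8024 − 2280 = 5744 ft.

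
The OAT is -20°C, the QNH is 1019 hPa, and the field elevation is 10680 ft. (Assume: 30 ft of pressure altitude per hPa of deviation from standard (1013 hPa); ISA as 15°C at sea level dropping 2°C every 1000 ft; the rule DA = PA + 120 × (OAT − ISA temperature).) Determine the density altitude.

Pressure altitude = 10680 + (1013 − 1019) × 30 = 10680 + (-180) = 10500 ft.
ISA temperature at 10500 ft = 15 − 2 × (10500/1000) = -6°C.
ISA deviation = -20 − (-6) = -14°C.
Density altitude = 10500 + 120 × (-14) = 8820 ft.

8820 ft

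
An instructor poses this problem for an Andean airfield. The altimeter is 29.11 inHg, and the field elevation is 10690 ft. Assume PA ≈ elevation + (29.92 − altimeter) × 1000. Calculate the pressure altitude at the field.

Pressure correction = (29.92 − 29.11) × 1000 = +810 ft.
Pressure altitude = 10690 + (+810) = 11500 ft.

11500 ft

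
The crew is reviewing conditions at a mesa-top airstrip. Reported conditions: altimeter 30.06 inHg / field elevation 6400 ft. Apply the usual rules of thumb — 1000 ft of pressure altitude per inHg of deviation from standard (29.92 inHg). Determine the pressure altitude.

6260 ft

Pressure correction = (29.92 − 30.06) × 1000 = -140 ft.
Pressure altitude = 6400 + (-140) = 6260 ft.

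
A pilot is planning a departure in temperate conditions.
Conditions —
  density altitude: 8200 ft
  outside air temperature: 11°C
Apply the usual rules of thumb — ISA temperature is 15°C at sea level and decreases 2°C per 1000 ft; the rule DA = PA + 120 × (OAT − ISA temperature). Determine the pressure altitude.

DA = PA + 120 × (OAT − (15 − 2·PA/1000)) = PA + 120·OAT − 1800 + 0.24·PA = 1.24·PA + 120·OAT − 1800.
So 1.24·PA = 8200 − 120 × 11 + 1800 = 8680.
PA = 8680 / 1.24 = 7000 ft.

7000 ft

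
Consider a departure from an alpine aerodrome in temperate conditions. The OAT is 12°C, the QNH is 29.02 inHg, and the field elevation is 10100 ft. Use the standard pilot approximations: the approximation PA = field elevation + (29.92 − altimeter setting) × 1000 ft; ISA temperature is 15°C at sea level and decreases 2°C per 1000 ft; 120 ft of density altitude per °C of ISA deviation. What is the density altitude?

Pressure altitude = 10100 + (29.92 − 29.02) × 1000 = 10100 + (+900) = 11000 ft.
ISA temperature at 11000 ft = 15 − 2 × (11000/1000) = -7°C.
ISA deviation = 12 − (-7) = +19°C.
Density altitude = 11000 + 120 × (19) = 13280 ft.

13280 ft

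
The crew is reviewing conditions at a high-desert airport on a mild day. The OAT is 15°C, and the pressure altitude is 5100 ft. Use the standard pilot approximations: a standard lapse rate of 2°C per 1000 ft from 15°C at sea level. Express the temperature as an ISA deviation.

ISA temperature at 5100 ft = 15 − 2 × (5100/1000) = 4.8°C.
Deviation = OAT − ISA = 15 − 4.8 = +10.2°C.

ISA+10.2°C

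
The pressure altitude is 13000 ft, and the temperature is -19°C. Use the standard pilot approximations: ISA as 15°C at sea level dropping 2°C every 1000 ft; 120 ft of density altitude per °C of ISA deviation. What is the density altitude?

ISA temperature at 13000 ft = 15 − 2 × (13000/1000) = -11°C.
ISA deviation = -19 − (-11) = -8°C.
Density altitude = 13000 + 120 × (-8) = 13000 + (-960) = 12040 ft.

12040 ft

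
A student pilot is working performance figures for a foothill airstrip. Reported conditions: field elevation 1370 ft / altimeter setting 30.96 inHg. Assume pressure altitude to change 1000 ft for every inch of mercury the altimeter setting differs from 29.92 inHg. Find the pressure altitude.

330 ft

Pressure correction = (29.92 − 30.96) × 1000 = -1040 ft.
Pressure altitude = 1370 + (-1040) = 330 ft.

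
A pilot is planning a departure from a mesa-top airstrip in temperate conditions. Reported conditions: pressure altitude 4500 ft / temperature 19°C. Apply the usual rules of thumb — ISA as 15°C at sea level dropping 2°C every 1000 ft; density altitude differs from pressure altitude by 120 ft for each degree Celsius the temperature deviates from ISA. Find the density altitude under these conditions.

ISA temperature at 4500 ft = 15 − 2 × (4500/1000) = 6°C.
ISA deviation = 19 − 6 = +13°C.
Density altitude = 4500 + 120 × (13) = 4500 + (+1560) = 6060 ft.

6060 ft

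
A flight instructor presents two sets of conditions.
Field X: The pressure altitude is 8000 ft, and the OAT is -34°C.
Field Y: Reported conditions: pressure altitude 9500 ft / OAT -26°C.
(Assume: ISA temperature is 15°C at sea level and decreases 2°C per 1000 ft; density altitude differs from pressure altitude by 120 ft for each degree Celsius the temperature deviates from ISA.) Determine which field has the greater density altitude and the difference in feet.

Field Y by 2820 ft

Field X: ISA temp = -1°C, deviation -33°C, DA = 8000 + 120 × (-33) = 4040 ft.
Field Y: ISA temp = -4°C, deviation -22°C, DA = 9500 + 120 × (-22) = 6860 ft.
Field Y is higher by 6860 − 4040 = 2820 ft.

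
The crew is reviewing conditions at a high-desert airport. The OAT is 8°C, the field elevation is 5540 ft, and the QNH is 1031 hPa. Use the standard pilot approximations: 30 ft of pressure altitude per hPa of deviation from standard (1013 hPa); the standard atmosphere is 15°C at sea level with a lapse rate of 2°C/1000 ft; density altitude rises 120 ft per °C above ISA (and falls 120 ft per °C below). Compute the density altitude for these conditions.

Pressure altitude = 5540 + (1013 − 1031) × 30 = 5540 + (-540) = 5000 ft.
ISA temperature at 5000 ft = 15 − 2 × (5000/1000) = 5°C.
ISA deviation = 8 − 5 = +3°C.
Density altitude = 5000 + 120 × (3) = 5360 ft.

5360 ft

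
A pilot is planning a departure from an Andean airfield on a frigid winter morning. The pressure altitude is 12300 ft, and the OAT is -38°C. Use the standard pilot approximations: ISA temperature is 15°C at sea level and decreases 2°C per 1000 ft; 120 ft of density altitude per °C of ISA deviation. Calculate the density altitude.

8892 ft

ISA temperature at 12300 ft = 15 − 2 × (12300/1000) = -9.6°C.
ISA deviation = -38 − (-9.6) = -28.4°C.
Density altitude = 12300 + 120 × (-28.4) = 12300 + (-3408) = 8892 ft.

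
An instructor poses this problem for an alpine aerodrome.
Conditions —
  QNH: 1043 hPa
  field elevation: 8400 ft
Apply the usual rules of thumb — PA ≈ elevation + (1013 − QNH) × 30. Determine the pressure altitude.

Pressure correction = (1013 − 1043) × 30 = -900 ft.
Pressure altitude = 8400 + (-900) = 7500 ft.

7500 ft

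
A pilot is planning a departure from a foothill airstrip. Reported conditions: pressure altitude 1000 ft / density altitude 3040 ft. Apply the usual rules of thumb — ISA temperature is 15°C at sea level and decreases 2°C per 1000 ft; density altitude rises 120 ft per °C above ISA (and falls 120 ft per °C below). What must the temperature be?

Density altitude − pressure altitude = 3040 − 1000 = +2040 ft.
At 120 ft/°C that is an ISA deviation of 2040/120 = +17°C.
ISA temperature at 1000 ft = 15 − 2 × (1000/1000) = 13°C.
OAT = ISA + deviation = 13 + (+17) = 30°C.

30°C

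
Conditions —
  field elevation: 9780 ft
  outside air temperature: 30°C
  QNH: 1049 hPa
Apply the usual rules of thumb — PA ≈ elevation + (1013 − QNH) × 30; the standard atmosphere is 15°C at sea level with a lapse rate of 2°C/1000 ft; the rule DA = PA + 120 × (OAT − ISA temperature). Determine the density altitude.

Pressure altitude = 9780 + (1013 − 1049) × 30 = 9780 + (-1080) = 8700 ft.
ISA temperature at 8700 ft = 15 − 2 × (8700/1000) = -2.4°C.
ISA deviation = 30 − (-2.4) = +32.4°C.
Density altitude = 8700 + 120 × (32.4) = 12588 ft.

12588 ft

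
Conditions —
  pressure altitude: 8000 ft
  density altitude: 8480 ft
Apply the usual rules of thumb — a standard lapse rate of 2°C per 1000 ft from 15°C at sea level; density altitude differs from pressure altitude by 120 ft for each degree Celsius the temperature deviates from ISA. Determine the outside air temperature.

3°C

Density altitude − pressure altitude = 8480 − 8000 = +480 ft.
At 120 ft/°C that is an ISA deviation of 480/120 = +4°C.
ISA temperature at 8000 ft = 15 − 2 × (8000/1000) = -1°C.
OAT = ISA + deviation = -1 + (+4) = 3°C.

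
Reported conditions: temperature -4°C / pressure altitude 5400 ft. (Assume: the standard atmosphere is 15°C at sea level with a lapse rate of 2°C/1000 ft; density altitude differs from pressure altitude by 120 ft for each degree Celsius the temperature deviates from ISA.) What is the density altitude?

4416 ft

ISA temperature at 5400 ft = 15 − 2 × (5400/1000) = 4.2°C.
ISA deviation = -4 − 4.2 = -8.2°C.
Density altitude = 5400 + 120 × (-8.2) = 5400 + (-984) = 4416 ft.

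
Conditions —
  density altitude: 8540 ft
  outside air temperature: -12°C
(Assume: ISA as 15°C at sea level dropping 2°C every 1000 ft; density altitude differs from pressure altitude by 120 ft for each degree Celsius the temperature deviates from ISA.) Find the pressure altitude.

9500 ft

DA = PA + 120 × (OAT − (15 − 2·PA/1000)) = PA + 120·OAT − 1800 + 0.24·PA = 1.24·PA + 120·OAT − 1800.
So 1.24·PA = 8540 − 120 × (-12) + 1800 = 11780.
PA = 11780 / 1.24 = 9500 ft.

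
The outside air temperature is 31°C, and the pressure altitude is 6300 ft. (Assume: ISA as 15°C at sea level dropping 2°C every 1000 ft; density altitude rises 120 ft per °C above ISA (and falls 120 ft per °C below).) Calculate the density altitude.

9732 ft

ISA temperature at 6300 ft = 15 − 2 × (6300/1000) = 2.4°C.
ISA deviation = 31 − 2.4 = +28.6°C.
Density altitude = 6300 + 120 × (28.6) = 6300 + (+3432) = 9732 ft.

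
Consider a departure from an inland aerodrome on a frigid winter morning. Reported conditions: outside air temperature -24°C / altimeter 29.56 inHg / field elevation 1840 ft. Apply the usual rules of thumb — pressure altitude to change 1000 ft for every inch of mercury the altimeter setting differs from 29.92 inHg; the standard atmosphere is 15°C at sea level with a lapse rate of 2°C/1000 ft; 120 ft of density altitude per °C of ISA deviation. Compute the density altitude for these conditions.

-1952 ft

Pressure altitude = 1840 + (29.92 − 29.56) × 1000 = 1840 + (+360) = 2200 ft.
ISA temperature at 2200 ft = 15 − 2 × (2200/1000) = 10.6°C.
ISA deviation = -24 − 10.6 = -34.6°C.
Density altitude = 2200 + 120 × (-34.6) = -1952 ft.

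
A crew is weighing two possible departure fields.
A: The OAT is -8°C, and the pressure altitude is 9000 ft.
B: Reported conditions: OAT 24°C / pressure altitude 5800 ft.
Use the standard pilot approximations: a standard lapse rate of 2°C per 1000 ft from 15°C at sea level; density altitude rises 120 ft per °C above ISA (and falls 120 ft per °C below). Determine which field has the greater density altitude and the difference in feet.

A: ISA temp = -3°C, deviation -5°C, DA = 9000 + 120 × (-5) = 8400 ft.
B: ISA temp = 3.4°C, deviation +20.6°C, DA = 5800 + 120 × 20.6 = 8272 ft.
A is higher by 8400 − 8272 = 128 ft.

A by 128 ft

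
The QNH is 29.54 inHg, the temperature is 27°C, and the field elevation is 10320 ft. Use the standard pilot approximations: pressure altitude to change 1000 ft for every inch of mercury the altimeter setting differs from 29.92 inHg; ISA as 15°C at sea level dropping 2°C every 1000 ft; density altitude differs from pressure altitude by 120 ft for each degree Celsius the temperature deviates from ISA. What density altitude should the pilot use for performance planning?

Pressure altitude = 10320 + (29.92 − 29.54) × 1000 = 10320 + (+380) = 10700 ft.
ISA temperature at 10700 ft = 15 − 2 × (10700/1000) = -6.4°C.
ISA deviation = 27 − (-6.4) = +33.4°C.
Density altitude = 10700 + 120 × (33.4) = 14708 ft.

14708 ft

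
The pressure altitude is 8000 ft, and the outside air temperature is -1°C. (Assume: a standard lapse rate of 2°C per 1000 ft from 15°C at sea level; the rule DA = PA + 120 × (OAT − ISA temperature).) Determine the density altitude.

ISA temperature at 8000 ft = 15 − 2 × (8000/1000) = -1°C.
ISA deviation = -1 − (-1) = 0°C.
Density altitude = 8000 + 120 × (0) = 8000 + (0) = 8000 ft.

8000 ft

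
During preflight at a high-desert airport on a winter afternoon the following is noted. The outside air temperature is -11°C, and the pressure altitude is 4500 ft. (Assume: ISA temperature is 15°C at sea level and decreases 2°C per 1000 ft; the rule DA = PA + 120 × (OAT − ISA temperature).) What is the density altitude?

ISA temperature at 4500 ft = 15 − 2 × (4500/1000) = 6°C.
ISA deviation = -11 − 6 = -17°C.
Density altitude = 4500 + 120 × (-17) = 4500 + (-2040) = 2460 ft.

2460 ft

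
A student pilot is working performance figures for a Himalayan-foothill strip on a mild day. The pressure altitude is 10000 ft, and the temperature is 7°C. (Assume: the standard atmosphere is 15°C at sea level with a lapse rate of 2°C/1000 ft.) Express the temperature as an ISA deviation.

ISA temperature at 10000 ft = 15 − 2 × (10000/1000) = -5°C.
Deviation = OAT − ISA = 7 − (-5) = +12°C.

ISA+12°C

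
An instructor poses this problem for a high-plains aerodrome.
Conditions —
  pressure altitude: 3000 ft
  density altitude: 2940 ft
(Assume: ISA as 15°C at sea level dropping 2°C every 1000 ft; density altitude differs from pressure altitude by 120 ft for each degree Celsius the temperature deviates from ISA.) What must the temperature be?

Density altitude − pressure altitude = 2940 − 3000 = -60 ft.
At 120 ft/°C that is an ISA deviation of -60/120 = -0.5°C.
ISA temperature at 3000 ft = 15 − 2 × (3000/1000) = 9°C.
OAT = ISA + deviation = 9 + (-0.5) = 8.5°C.

8.5°C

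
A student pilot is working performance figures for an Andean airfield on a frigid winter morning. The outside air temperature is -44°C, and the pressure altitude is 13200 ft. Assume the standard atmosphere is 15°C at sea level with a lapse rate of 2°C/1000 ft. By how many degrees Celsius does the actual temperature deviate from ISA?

ISA temperature at 13200 ft = 15 − 2 × (13200/1000) = -11.4°C.
Deviation = OAT − ISA = -44 − (-11.4) = -32.6°C.

ISA-32.6°C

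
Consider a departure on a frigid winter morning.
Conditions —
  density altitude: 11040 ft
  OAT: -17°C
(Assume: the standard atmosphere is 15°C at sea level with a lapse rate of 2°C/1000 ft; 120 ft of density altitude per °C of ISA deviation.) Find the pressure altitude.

12000 ft

DA = PA + 120 × (OAT − (15 − 2·PA/1000)) = PA + 120·OAT − 1800 + 0.24·PA = 1.24·PA + 120·OAT − 1800.
So 1.24·PA = 11040 − 120 × (-17) + 1800 = 14880.
PA = 14880 / 1.24 = 12000 ft.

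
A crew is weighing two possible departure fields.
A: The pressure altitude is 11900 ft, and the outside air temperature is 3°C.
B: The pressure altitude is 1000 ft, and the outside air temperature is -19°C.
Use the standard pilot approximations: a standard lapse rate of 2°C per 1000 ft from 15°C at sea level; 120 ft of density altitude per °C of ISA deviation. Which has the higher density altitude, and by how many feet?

A: ISA temp = -8.8°C, deviation +11.8°C, DA = 11900 + 120 × 11.8 = 13316 ft.
B: ISA temp = 13°C, deviation -32°C, DA = 1000 + 120 × (-32) = -2840 ft.
A is higher by 13316 − (-2840) = 16156 ft.

A by 16156 ft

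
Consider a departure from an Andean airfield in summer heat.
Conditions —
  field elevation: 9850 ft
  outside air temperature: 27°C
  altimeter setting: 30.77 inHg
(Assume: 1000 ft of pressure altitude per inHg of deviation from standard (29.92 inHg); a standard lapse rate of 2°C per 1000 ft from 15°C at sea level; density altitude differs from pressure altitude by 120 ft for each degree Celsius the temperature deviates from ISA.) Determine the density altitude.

12600 ft

Pressure altitude = 9850 + (29.92 − 30.77) × 1000 = 9850 + (-850) = 9000 ft.
ISA temperature at 9000 ft = 15 − 2 × (9000/1000) = -3°C.
ISA deviation = 27 − (-3) = +30°C.
Density altitude = 9000 + 120 × (30) = 12600 ft.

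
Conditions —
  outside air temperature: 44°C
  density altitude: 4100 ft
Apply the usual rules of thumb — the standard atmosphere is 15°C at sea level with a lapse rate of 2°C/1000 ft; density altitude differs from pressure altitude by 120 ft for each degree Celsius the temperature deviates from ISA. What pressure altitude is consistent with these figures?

DA = PA + 120 × (OAT − (15 − 2·PA/1000)) = PA + 120·OAT − 1800 + 0.24·PA = 1.24·PA + 120·OAT − 1800.
So 1.24·PA = 4100 − 120 × 44 + 1800 = 620.
PA = 620 / 1.24 = 500 ft.

500 ft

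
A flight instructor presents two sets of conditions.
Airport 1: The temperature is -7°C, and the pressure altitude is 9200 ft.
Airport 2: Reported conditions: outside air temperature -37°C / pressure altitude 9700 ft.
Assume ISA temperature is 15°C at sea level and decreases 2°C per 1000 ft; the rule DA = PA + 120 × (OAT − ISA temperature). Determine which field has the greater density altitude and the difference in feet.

Airport 1 by 2980 ft

Airport 1: ISA temp = -3.4°C, deviation -3.6°C, DA = 9200 + 120 × (-3.6) = 8768 ft.
Airport 2: ISA temp = -4.4°C, deviation -32.6°C, DA = 9700 + 120 × (-32.6) = 5788 ft.
Airport 1 is higher by 8768 − 5788 = 2980 ft.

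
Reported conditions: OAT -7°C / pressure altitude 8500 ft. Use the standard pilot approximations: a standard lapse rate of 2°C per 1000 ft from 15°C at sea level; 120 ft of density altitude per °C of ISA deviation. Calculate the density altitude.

ISA temperature at 8500 ft = 15 − 2 × (8500/1000) = -2°C.
ISA deviation = -7 − (-2) = -5°C.
Density altitude = 8500 + 120 × (-5) = 8500 + (-600) = 7900 ft.

7900 ft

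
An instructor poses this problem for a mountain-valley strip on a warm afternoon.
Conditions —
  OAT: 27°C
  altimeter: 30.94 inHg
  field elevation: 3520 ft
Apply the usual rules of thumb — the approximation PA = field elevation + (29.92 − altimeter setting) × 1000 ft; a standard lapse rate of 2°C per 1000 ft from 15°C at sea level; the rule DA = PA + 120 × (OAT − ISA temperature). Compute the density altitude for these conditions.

Pressure altitude = 3520 + (29.92 − 30.94) × 1000 = 3520 + (-1020) = 2500 ft.
ISA temperature at 2500 ft = 15 − 2 × (2500/1000) = 10°C.
ISA deviation = 27 − 10 = +17°C.
Density altitude = 2500 + 120 × (17) = 4540 ft.

4540 ft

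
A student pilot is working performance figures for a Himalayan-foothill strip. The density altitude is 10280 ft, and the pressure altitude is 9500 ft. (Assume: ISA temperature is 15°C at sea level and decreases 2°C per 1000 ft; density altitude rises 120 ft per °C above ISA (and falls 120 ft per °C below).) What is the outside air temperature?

Density altitude − pressure altitude = 10280 − 9500 = +780 ft.
At 120 ft/°C that is an ISA deviation of 780/120 = +6.5°C.
ISA temperature at 9500 ft = 15 − 2 × (9500/1000) = -4°C.
OAT = ISA + deviation = -4 + (+6.5) = 2.5°C.

2.5°C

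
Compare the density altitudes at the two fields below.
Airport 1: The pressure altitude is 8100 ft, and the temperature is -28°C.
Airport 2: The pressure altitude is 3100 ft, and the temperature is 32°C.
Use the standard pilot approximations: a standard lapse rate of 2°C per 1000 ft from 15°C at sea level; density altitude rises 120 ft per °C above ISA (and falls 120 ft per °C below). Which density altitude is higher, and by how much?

Airport 2 by 1000 ft

Airport 1: ISA temp = -1.2°C, deviation -26.8°C, DA = 8100 + 120 × (-26.8) = 4884 ft.
Airport 2: ISA temp = 8.8°C, deviation +23.2°C, DA = 3100 + 120 × 23.2 = 5884 ft.
Airport 2 is higher by 5884 − 4884 = 1000 ft.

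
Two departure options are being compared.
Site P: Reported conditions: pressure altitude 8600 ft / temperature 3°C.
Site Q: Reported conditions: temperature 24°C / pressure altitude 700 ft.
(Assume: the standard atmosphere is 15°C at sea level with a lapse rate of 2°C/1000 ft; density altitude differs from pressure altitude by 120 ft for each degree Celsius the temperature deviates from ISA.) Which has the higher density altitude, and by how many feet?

Site P by 7276 ft

Site P: ISA temp = -2.2°C, deviation +5.2°C, DA = 8600 + 120 × 5.2 = 9224 ft.
Site Q: ISA temp = 13.6°C, deviation +10.4°C, DA = 700 + 120 × 10.4 = 1948 ft.
Site P is higher by 9224 − 1948 = 7276 ft.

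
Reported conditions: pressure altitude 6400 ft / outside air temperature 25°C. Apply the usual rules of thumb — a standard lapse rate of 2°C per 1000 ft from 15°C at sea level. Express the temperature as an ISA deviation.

ISA+22.8°C

ISA temperature at 6400 ft = 15 − 2 × (6400/1000) = 2.2°C.
Deviation = OAT − ISA = 25 − 2.2 = +22.8°C.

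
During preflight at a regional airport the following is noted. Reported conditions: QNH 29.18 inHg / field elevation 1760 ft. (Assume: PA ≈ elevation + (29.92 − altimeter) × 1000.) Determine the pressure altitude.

Pressure correction = (29.92 − 29.18) × 1000 = +740 ft.
Pressure altitude = 1760 + (+740) = 2500 ft.

2500 ft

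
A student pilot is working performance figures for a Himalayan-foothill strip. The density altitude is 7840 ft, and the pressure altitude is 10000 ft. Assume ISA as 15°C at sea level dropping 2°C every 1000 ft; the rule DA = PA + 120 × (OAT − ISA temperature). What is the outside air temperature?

-23°C

Density altitude − pressure altitude = 7840 − 10000 = -2160 ft.
At 120 ft/°C that is an ISA deviation of -2160/120 = -18°C.
ISA temperature at 10000 ft = 15 − 2 × (10000/1000) = -5°C.
OAT = ISA + deviation = -5 + (-18) = -23°C.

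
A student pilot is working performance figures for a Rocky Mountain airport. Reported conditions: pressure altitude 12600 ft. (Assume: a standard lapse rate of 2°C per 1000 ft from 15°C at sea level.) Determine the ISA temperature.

ISA temperature = 15 − 2 × (12600/1000) = 15 − 25.2 = -10.2°C.

-10.2°C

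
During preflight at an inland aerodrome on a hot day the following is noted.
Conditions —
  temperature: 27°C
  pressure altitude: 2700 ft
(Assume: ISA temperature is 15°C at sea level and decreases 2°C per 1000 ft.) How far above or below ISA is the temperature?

ISA temperature at 2700 ft = 15 − 2 × (2700/1000) = 9.6°C.
Deviation = OAT − ISA = 27 − 9.6 = +17.4°C.

ISA+17.4°C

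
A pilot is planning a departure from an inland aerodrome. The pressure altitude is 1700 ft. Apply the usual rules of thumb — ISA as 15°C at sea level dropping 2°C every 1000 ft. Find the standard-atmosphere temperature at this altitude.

11.6°C

ISA temperature = 15 − 2 × (1700/1000) = 15 − 3.4 = 11.6°C.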